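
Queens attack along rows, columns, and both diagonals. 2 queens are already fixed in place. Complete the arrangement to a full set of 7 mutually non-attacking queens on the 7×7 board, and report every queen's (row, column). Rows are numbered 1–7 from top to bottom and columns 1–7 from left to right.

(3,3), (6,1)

Row 1: attacked by (3,3)→{1,3,5}; (6,1)→{1,6}. Safe: 2, 4, 7. Place at column 2.
Row 2: attacked by (1,2)→{1,2,3}; (3,3)→{2,3,4}; (6,1)→{1,5}. Safe: 6, 7. Place at column 6.
Row 4: attacked by (1,2)→{2,5}; (2,6)→{4,6}; (3,3)→{2,3,4}; (6,1)→{1,3}. Safe: 7. Place at column 7.
Row 5: attacked by (1,2)→{2,6}; (2,6)→{3,6}; (3,3)→{1,3,5}; (4,7)→{6,7}; (6,1)→{1,2}. Safe: 4. Place at column 4.
Row 7: attacked by (1,2)→{2}; (2,6)→{1,6}; (3,3)→{3,7}; (4,7)→{4,7}; (5,4)→{2,4,6}; (6,1)→{1,2}. Safe: 5. Place at column 5.
Columns [2, 6, 3, 7, 4, 1, 5], r−c [-1, -4, 0, -3, 1, 5, 2], r+c [3, 8, 6, 11, 9, 7, 12] are all distinct, so no two queens attack.

(1,2) (2,6) (3,3) (4,7) (5,4) (6,1) (7,5)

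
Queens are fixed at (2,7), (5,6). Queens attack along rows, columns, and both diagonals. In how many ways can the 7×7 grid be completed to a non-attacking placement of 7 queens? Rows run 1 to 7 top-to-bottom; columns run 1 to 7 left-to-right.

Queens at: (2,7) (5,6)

Branch on row 1: col 1 → 0; col 3 → 1; col 4 → 1; col 5 → 1.
Sum: 0 + 1 + 1 + 1 = 3.

3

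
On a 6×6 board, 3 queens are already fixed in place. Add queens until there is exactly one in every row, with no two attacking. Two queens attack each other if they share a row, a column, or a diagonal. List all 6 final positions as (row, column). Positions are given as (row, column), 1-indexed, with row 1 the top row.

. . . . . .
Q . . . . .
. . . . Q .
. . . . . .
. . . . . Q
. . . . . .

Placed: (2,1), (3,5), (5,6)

(1,4) (2,1) (3,5) (4,2) (5,6) (6,3)

Row 1: attacked by (2,1)→{1,2}; (3,5)→{3,5}; (5,6)→{2,6}. Safe: 4. Place at column 4.
Row 4: attacked by (1,4)→{1,4}; (2,1)→{1,3}; (3,5)→{4,5,6}; (5,6)→{5,6}. Safe: 2. Place at column 2.
Row 6: attacked by (1,4)→{4}; (2,1)→{1,5}; (3,5)→{2,5}; (4,2)→{2,4}; (5,6)→{5,6}. Safe: 3. Place at column 3.
Columns [4, 1, 5, 2, 6, 3], r−c [-3, 1, -2, 2, -1, 3], r+c [5, 3, 8, 6, 11, 9] are all distinct, so no two queens attack.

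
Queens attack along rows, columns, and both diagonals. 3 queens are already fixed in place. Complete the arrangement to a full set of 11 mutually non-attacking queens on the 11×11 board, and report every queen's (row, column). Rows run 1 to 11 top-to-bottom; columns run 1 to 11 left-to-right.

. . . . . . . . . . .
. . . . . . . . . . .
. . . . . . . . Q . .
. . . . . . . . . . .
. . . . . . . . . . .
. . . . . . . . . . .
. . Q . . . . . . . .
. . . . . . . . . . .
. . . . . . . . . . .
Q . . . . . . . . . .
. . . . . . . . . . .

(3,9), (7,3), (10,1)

(1,5) (2,11) (3,9) (4,4) (5,2) (6,8) (7,3) (8,7) (9,10) (10,1) (11,6)

Row 1: attacked by (3,9)→{7,9,11}; (7,3)→{3,9}; (10,1)→{1,10}. Safe: 2, 4, 5, 6, 8. Place at column 5.
Row 2: attacked by (1,5)→{4,5,6}; (3,9)→{8,9,10}; (7,3)→{3,8}; (10,1)→{1,9}. Safe: 2, 7, 11. Place at column 11.
Row 4: attacked by (1,5)→{2,5,8}; (2,11)→{9,11}; (3,9)→{8,9,10}; (7,3)→{3,6}; (10,1)→{1,7}. Safe: 4. Place at column 4.
Row 5: attacked by (1,5)→{1,5,9}; (2,11)→{8,11}; (3,9)→{7,9,11}; (4,4)→{3,4,5}; (7,3)→{1,3,5}; (10,1)→{1,6}. Safe: 2, 10. Place at column 2.
Row 6: attacked by (1,5)→{5,10}; (2,11)→{7,11}; (3,9)→{6,9}; (4,4)→{2,4,6}; (5,2)→{1,2,3}; (7,3)→{2,3,4}; (10,1)→{1,5}. Safe: 8. Place at column 8.
Row 8: attacked by (1,5)→{5}; (2,11)→{5,11}; (3,9)→{4,9}; (4,4)→{4,8}; (5,2)→{2,5}; (6,8)→{6,8,10}; (7,3)→{2,3,4}; (10,1)→{1,3}. Safe: 7. Place at column 7.
Row 9: attacked by (1,5)→{5}; (2,11)→{4,11}; (3,9)→{3,9}; (4,4)→{4,9}; (5,2)→{2,6}; (6,8)→{5,8,11}; (7,3)→{1,3,5}; (8,7)→{6,7,8}; (10,1)→{1,2}. Safe: 10. Place at column 10.
Row 11: attacked by (1,5)→{5}; (2,11)→{2,11}; (3,9)→{1,9}; (4,4)→{4,11}; (5,2)→{2,8}; (6,8)→{3,8}; (7,3)→{3,7}; (8,7)→{4,7,10}; (9,10)→{8,10}; (10,1)→{1,2}. Safe: 6. Place at column 6.
Columns [5, 11, 9, 4, 2, 8, 3, 7, 10, 1, 6], r−c [-4, -9, -6, 0, 3, -2, 4, 1, -1, 9, 5], r+c [6, 13, 12, 8, 7, 14, 10, 15, 19, 11, 17] are all distinct, so no two queens attack.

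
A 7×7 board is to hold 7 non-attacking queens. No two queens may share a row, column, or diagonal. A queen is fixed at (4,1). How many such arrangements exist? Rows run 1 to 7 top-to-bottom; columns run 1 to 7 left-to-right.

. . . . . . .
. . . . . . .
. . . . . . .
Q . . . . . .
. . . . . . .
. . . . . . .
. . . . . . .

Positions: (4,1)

6

Branch on row 1: col 2 → 2; col 3 → 1; col 5 → 0; col 6 → 2; col 7 → 1.
Sum: 2 + 1 + 0 + 2 + 1 = 6.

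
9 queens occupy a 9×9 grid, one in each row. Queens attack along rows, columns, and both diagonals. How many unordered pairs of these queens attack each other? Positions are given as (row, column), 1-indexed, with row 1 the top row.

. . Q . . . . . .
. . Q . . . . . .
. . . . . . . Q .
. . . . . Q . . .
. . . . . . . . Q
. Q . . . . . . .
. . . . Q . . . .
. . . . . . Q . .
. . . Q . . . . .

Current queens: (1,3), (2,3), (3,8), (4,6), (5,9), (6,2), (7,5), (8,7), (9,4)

2

Same column: (1,3)–(2,3) (column 3).
Same diagonal: (1,3)–(4,6) (|1−4| = |3−6| = 3).
Total attacking pairs: 2.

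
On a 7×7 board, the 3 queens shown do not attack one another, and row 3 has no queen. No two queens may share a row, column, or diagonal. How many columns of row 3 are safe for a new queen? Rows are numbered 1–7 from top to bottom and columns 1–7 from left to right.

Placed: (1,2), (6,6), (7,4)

(1,2) attacks row 3 at column 2 and diagonals 4.
(6,6) attacks row 3 at column 6 and diagonals 3.
(7,4) attacks row 3 at column 4.
Attacked columns: {2, 3, 4, 6}. Safe: {1, 5, 7}.

3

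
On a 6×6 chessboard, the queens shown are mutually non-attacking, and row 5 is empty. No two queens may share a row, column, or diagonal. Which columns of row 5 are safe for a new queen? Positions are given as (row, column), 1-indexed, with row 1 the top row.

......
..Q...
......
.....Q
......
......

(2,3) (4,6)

(2,3) attacks row 5 at column 3 and diagonals 6.
(4,6) attacks row 5 at column 6 and diagonals 5.
Attacked columns: {3, 5, 6}. Safe: {1, 2, 4}.

columns 1, 2, 4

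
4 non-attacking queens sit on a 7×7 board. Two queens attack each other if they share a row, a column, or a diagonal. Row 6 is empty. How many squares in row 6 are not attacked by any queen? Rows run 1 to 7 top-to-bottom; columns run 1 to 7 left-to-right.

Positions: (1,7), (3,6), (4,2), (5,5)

(1,7) attacks row 6 at column 7 and diagonals 2.
(3,6) attacks row 6 at column 6 and diagonals 3.
(4,2) attacks row 6 at column 2 and diagonals 4.
(5,5) attacks row 6 at column 5 and diagonals 4, 6.
Attacked columns: {2, 3, 4, 5, 6, 7}. Safe: {1}.

1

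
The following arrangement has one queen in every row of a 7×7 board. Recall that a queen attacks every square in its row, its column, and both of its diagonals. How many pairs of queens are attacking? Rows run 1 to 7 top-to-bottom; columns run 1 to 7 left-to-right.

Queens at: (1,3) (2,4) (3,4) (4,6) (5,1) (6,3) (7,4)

9

Same column: (1,3)–(6,3) (column 3); (2,4)–(3,4) (column 4); (2,4)–(7,4) (column 4); (3,4)–(7,4) (column 4).
Same diagonal: (1,3)–(2,4) (|1−2| = |3−4| = 1); (1,3)–(4,6) (|1−4| = |3−6| = 3); (2,4)–(4,6) (|2−4| = |4−6| = 2); (2,4)–(5,1) (|2−5| = |4−1| = 3); (6,3)–(7,4) (|6−7| = |3−4| = 1).
Total attacking pairs: 9.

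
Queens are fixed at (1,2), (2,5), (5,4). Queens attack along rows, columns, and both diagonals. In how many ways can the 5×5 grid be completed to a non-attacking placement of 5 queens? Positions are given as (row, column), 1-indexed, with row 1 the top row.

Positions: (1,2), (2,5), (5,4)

Branch on row 3: col 1 → 0; col 3 → 1.
Sum: 0 + 1 = 1.

1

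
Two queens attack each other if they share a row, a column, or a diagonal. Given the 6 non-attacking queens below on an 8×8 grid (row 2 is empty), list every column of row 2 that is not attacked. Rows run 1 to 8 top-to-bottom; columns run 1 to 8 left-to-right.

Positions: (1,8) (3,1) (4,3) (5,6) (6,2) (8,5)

(1,8) attacks row 2 at column 8 and diagonals 7.
(3,1) attacks row 2 at column 1 and diagonals 2.
(4,3) attacks row 2 at column 3 and diagonals 1, 5.
(5,6) attacks row 2 at column 6 and diagonals 3.
(6,2) attacks row 2 at column 2 and diagonals 6.
(8,5) attacks row 2 at column 5.
Attacked columns: {1, 2, 3, 5, 6, 7, 8}. Safe: {4}.

columns 4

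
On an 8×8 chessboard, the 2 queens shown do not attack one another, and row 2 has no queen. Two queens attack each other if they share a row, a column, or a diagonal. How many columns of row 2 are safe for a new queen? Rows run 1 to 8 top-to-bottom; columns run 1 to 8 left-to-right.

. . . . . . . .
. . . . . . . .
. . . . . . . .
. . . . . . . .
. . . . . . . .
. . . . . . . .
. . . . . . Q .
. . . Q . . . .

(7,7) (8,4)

5

(7,7) attacks row 2 at column 7 and diagonals 2.
(8,4) attacks row 2 at column 4.
Attacked columns: {2, 4, 7}. Safe: {1, 3, 5, 6, 8}.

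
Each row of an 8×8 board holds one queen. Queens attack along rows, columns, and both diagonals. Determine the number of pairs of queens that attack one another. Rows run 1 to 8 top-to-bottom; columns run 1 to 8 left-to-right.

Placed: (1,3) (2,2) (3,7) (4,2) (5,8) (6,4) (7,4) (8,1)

5

Same column: (2,2)–(4,2) (column 2); (6,4)–(7,4) (column 4).
Same diagonal: (1,3)–(2,2) (|1−2| = |3−2| = 1); (3,7)–(6,4) (|3−6| = |7−4| = 3); (4,2)–(6,4) (|4−6| = |2−4| = 2).
Total attacking pairs: 5.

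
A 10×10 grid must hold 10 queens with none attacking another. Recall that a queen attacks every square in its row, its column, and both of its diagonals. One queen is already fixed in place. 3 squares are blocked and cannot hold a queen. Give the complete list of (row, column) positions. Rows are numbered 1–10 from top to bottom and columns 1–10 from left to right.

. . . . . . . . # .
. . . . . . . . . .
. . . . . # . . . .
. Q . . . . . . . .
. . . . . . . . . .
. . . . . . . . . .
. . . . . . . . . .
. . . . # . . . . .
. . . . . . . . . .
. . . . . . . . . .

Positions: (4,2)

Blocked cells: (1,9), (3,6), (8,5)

Row 1: attacked by (4,2)→{2,5}. Blocked: 9. Safe: 1, 3, 4, 6, 7, 8, 10. Place at column 1.
Row 2: attacked by (1,1)→{1,2}; (4,2)→{2,4}. Safe: 3, 5, 6, 7, 8, 9, 10. Place at column 7.
Row 3: attacked by (1,1)→{1,3}; (2,7)→{6,7,8}; (4,2)→{1,2,3}. Blocked: 6. Safe: 4, 5, 9, 10. Place at column 9.
Row 5: attacked by (1,1)→{1,5}; (2,7)→{4,7,10}; (3,9)→{7,9}; (4,2)→{1,2,3}. Safe: 6, 8. Place at column 8.
Row 6: attacked by (1,1)→{1,6}; (2,7)→{3,7}; (3,9)→{6,9}; (4,2)→{2,4}; (5,8)→{7,8,9}. Safe: 5, 10. Place at column 5.
Row 7: attacked by (1,1)→{1,7}; (2,7)→{2,7}; (3,9)→{5,9}; (4,2)→{2,5}; (5,8)→{6,8,10}; (6,5)→{4,5,6}. Safe: 3. Place at column 3.
Row 8: attacked by (1,1)→{1,8}; (2,7)→{1,7}; (3,9)→{4,9}; (4,2)→{2,6}; (5,8)→{5,8}; (6,5)→{3,5,7}; (7,3)→{2,3,4}. Blocked: 5. Safe: 10. Place at column 10.
Row 9: attacked by (1,1)→{1,9}; (2,7)→{7}; (3,9)→{3,9}; (4,2)→{2,7}; (5,8)→{4,8}; (6,5)→{2,5,8}; (7,3)→{1,3,5}; (8,10)→{9,10}. Safe: 6. Place at column 6.
Row 10: attacked by (1,1)→{1,10}; (2,7)→{7}; (3,9)→{2,9}; (4,2)→{2,8}; (5,8)→{3,8}; (6,5)→{1,5,9}; (7,3)→{3,6}; (8,10)→{8,10}; (9,6)→{5,6,7}. Safe: 4. Place at column 4.
Columns [1, 7, 9, 2, 8, 5, 3, 10, 6, 4], r−c [0, -5, -6, 2, -3, 1, 4, -2, 3, 6], r+c [2, 9, 12, 6, 13, 11, 10, 18, 15, 14] are all distinct, so no two queens attack.

(1,1) (2,7) (3,9) (4,2) (5,8) (6,5) (7,3) (8,10) (9,6) (10,4)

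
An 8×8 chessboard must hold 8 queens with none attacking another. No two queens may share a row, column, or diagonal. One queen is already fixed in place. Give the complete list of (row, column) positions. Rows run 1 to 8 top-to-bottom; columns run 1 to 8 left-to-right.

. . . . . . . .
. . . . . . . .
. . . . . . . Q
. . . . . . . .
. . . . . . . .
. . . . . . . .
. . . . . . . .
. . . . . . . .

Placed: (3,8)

(1,3) (2,5) (3,8) (4,4) (5,1) (6,7) (7,2) (8,6)

Row 1: attacked by (3,8)→{6,8}. Safe: 1, 2, 3, 4, 5, 7. Place at column 3.
Row 2: attacked by (1,3)→{2,3,4}; (3,8)→{7,8}. Safe: 1, 5, 6. Place at column 5.
Row 4: attacked by (1,3)→{3,6}; (2,5)→{3,5,7}; (3,8)→{7,8}. Safe: 1, 2, 4. Place at column 4.
Row 5: attacked by (1,3)→{3,7}; (2,5)→{2,5,8}; (3,8)→{6,8}; (4,4)→{3,4,5}. Safe: 1. Place at column 1.
Row 6: attacked by (1,3)→{3,8}; (2,5)→{1,5}; (3,8)→{5,8}; (4,4)→{2,4,6}; (5,1)→{1,2}. Safe: 7. Place at column 7.
Row 7: attacked by (1,3)→{3}; (2,5)→{5}; (3,8)→{4,8}; (4,4)→{1,4,7}; (5,1)→{1,3}; (6,7)→{6,7,8}. Safe: 2. Place at column 2.
Row 8: attacked by (1,3)→{3}; (2,5)→{5}; (3,8)→{3,8}; (4,4)→{4,8}; (5,1)→{1,4}; (6,7)→{5,7}; (7,2)→{1,2,3}. Safe: 6. Place at column 6.
Columns [3, 5, 8, 4, 1, 7, 2, 6], r−c [-2, -3, -5, 0, 4, -1, 5, 2], r+c [4, 7, 11, 8, 6, 13, 9, 14] are all distinct, so no two queens attack.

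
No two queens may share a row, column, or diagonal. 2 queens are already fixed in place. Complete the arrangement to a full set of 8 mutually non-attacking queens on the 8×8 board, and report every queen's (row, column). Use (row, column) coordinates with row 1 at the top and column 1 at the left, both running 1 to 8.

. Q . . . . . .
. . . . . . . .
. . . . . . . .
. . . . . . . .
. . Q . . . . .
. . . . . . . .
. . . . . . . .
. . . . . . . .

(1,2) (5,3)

Row 2: attacked by (1,2)→{1,2,3}; (5,3)→{3,6}. Safe: 4, 5, 7, 8. Place at column 8.
Row 3: attacked by (1,2)→{2,4}; (2,8)→{7,8}; (5,3)→{1,3,5}. Safe: 6. Place at column 6.
Row 4: attacked by (1,2)→{2,5}; (2,8)→{6,8}; (3,6)→{5,6,7}; (5,3)→{2,3,4}. Safe: 1. Place at column 1.
Row 6: attacked by (1,2)→{2,7}; (2,8)→{4,8}; (3,6)→{3,6}; (4,1)→{1,3}; (5,3)→{2,3,4}. Safe: 5. Place at column 5.
Row 7: attacked by (1,2)→{2,8}; (2,8)→{3,8}; (3,6)→{2,6}; (4,1)→{1,4}; (5,3)→{1,3,5}; (6,5)→{4,5,6}. Safe: 7. Place at column 7.
Row 8: attacked by (1,2)→{2}; (2,8)→{2,8}; (3,6)→{1,6}; (4,1)→{1,5}; (5,3)→{3,6}; (6,5)→{3,5,7}; (7,7)→{6,7,8}. Safe: 4. Place at column 4.
Columns [2, 8, 6, 1, 3, 5, 7, 4], r−c [-1, -6, -3, 3, 2, 1, 0, 4], r+c [3, 10, 9, 5, 8, 11, 14, 12] are all distinct, so no two queens attack.

(1,2) (2,8) (3,6) (4,1) (5,3) (6,5) (7,7) (8,4)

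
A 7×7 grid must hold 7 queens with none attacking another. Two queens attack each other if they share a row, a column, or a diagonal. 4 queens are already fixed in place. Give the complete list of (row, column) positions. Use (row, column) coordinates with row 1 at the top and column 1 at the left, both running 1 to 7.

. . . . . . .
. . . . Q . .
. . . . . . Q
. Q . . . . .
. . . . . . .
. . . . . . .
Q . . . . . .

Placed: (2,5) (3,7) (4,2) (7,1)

Row 1: attacked by (2,5)→{4,5,6}; (3,7)→{5,7}; (4,2)→{2,5}; (7,1)→{1,7}. Safe: 3. Place at column 3.
Row 5: attacked by (1,3)→{3,7}; (2,5)→{2,5}; (3,7)→{5,7}; (4,2)→{1,2,3}; (7,1)→{1,3}. Safe: 4, 6. Place at column 4.
Row 6: attacked by (1,3)→{3}; (2,5)→{1,5}; (3,7)→{4,7}; (4,2)→{2,4}; (5,4)→{3,4,5}; (7,1)→{1,2}. Safe: 6. Place at column 6.
Columns [3, 5, 7, 2, 4, 6, 1], r−c [-2, -3, -4, 2, 1, 0, 6], r+c [4, 7, 10, 6, 9, 12, 8] are all distinct, so no two queens attack.

(1,3) (2,5) (3,7) (4,2) (5,4) (6,6) (7,1)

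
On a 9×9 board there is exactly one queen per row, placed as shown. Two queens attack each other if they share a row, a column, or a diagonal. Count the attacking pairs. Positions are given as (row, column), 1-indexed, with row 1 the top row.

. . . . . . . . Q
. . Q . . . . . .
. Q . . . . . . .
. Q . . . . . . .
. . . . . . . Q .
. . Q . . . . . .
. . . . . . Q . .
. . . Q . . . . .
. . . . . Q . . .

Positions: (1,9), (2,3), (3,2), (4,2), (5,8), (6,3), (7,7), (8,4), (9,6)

Same column: (2,3)–(6,3) (column 3); (3,2)–(4,2) (column 2).
Same diagonal: (2,3)–(3,2) (|2−3| = |3−2| = 1); (6,3)–(9,6) (|6−9| = |3−6| = 3).
Total attacking pairs: 4.

4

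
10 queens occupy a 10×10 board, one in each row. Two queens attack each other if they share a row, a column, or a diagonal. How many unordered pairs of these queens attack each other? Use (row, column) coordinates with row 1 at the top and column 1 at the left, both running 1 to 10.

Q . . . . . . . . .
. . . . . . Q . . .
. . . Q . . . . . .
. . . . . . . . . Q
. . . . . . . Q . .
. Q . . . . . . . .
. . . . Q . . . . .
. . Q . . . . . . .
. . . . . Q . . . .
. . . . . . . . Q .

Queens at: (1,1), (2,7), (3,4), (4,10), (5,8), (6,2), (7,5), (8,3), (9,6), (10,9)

All columns are distinct and no two queens satisfy |Δrow| = |Δcol|, so no pair attacks.

0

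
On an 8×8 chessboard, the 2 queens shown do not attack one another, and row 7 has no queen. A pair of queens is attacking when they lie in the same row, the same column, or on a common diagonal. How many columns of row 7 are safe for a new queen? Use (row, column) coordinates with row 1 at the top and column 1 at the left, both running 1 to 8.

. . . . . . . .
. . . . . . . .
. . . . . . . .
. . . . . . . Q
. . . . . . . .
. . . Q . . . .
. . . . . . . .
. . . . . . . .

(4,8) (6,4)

4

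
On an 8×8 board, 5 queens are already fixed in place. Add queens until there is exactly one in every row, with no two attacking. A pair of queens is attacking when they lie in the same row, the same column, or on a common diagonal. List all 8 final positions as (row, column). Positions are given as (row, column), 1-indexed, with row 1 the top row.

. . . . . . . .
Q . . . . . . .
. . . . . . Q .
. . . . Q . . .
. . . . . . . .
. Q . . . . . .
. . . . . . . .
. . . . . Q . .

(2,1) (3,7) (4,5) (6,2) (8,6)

(1,3) (2,1) (3,7) (4,5) (5,8) (6,2) (7,4) (8,6)

Row 1: attacked by (2,1)→{1,2}; (3,7)→{5,7}; (4,5)→{2,5,8}; (6,2)→{2,7}; (8,6)→{6}. Safe: 3, 4. Place at column 3.
Row 5: attacked by (1,3)→{3,7}; (2,1)→{1,4}; (3,7)→{5,7}; (4,5)→{4,5,6}; (6,2)→{1,2,3}; (8,6)→{3,6}. Safe: 8. Place at column 8.
Row 7: attacked by (1,3)→{3}; (2,1)→{1,6}; (3,7)→{3,7}; (4,5)→{2,5,8}; (5,8)→{6,8}; (6,2)→{1,2,3}; (8,6)→{5,6,7}. Safe: 4. Place at column 4.
Columns [3, 1, 7, 5, 8, 2, 4, 6], r−c [-2, 1, -4, -1, -3, 4, 3, 2], r+c [4, 3, 10, 9, 13, 8, 11, 14] are all distinct, so no two queens attack.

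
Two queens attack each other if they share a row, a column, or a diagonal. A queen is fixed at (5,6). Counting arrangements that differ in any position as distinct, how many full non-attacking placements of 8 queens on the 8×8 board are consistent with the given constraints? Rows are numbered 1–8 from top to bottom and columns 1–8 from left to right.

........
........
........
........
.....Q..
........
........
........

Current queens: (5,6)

Branch on row 1: col 1 → 0; col 3 → 2; col 4 → 6; col 5 → 0; col 7 → 3; col 8 → 1.
Sum: 0 + 2 + 6 + 0 + 3 + 1 = 12.

12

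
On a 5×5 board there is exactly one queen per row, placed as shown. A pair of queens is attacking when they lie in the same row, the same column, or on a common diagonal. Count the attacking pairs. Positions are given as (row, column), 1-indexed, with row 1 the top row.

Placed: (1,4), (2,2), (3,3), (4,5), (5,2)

2

Same column: (2,2)–(5,2) (column 2).
Same diagonal: (2,2)–(3,3) (|2−3| = |2−3| = 1).
Total attacking pairs: 2.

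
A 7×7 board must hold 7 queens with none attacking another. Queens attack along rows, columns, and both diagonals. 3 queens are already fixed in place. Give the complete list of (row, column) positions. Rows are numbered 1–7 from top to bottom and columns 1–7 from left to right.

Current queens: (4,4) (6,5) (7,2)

(1,6) (2,3) (3,1) (4,4) (5,7) (6,5) (7,2)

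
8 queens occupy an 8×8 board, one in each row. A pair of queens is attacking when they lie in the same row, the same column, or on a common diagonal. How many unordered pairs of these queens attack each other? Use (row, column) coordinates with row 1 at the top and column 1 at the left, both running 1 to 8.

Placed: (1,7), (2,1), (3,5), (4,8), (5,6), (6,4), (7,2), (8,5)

Same column: (3,5)–(8,5) (column 5).
Same diagonal: (1,7)–(3,5) (|1−3| = |7−5| = 2).
Total attacking pairs: 2.

2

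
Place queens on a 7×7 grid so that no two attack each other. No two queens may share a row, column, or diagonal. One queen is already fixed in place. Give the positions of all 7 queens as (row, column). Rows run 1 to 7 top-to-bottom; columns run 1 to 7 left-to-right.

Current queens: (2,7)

Row 1: attacked by (2,7)→{6,7}. Safe: 1, 2, 3, 4, 5. Place at column 5.
Row 3: attacked by (1,5)→{3,5,7}; (2,7)→{6,7}. Safe: 1, 2, 4. Place at column 2.
Row 4: attacked by (1,5)→{2,5}; (2,7)→{5,7}; (3,2)→{1,2,3}. Safe: 4, 6. Place at column 4.
Row 5: attacked by (1,5)→{1,5}; (2,7)→{4,7}; (3,2)→{2,4}; (4,4)→{3,4,5}. Safe: 6. Place at column 6.
Row 6: attacked by (1,5)→{5}; (2,7)→{3,7}; (3,2)→{2,5}; (4,4)→{2,4,6}; (5,6)→{5,6,7}. Safe: 1. Place at column 1.
Row 7: attacked by (1,5)→{5}; (2,7)→{2,7}; (3,2)→{2,6}; (4,4)→{1,4,7}; (5,6)→{4,6}; (6,1)→{1,2}. Safe: 3. Place at column 3.
Columns [5, 7, 2, 4, 6, 1, 3], r−c [-4, -5, 1, 0, -1, 5, 4], r+c [6, 9, 5, 8, 11, 7, 10] are all distinct, so no two queens attack.

(1,5) (2,7) (3,2) (4,4) (5,6) (6,1) (7,3)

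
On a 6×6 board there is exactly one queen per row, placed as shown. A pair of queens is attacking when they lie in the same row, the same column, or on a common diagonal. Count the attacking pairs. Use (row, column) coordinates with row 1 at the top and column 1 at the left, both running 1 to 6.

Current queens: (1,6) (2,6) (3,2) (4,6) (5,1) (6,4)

Same column: (1,6)–(2,6) (column 6); (1,6)–(4,6) (column 6); (2,6)–(4,6) (column 6).
Same diagonal: (4,6)–(6,4) (|4−6| = |6−4| = 2).
Total attacking pairs: 4.

4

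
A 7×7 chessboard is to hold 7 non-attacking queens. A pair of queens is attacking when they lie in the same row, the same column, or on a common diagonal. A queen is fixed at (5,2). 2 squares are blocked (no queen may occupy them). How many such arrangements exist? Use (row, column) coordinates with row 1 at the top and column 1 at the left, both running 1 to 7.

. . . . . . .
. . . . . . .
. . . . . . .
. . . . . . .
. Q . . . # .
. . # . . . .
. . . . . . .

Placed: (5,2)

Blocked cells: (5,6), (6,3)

Branch on row 1: col 1 → 1; col 3 → 1; col 4 → 2; col 5 → 1; col 7 → 1.
Sum: 1 + 1 + 2 + 1 + 1 = 6.

6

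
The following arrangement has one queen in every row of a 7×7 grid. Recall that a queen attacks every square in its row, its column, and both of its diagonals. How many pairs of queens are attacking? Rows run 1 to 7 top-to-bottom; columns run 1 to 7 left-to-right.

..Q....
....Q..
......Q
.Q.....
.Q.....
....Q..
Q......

3

Same column: (2,5)–(6,5) (column 5); (4,2)–(5,2) (column 2).
Same diagonal: (2,5)–(5,2) (|2−5| = |5−2| = 3).
Total attacking pairs: 3.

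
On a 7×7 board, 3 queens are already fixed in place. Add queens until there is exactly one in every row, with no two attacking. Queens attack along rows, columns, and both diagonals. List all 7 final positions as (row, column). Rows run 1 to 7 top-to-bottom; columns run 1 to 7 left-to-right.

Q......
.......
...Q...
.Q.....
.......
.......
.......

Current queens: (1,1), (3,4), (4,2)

(1,1) (2,6) (3,4) (4,2) (5,7) (6,5) (7,3)

Row 2: attacked by (1,1)→{1,2}; (3,4)→{3,4,5}; (4,2)→{2,4}. Safe: 6, 7. Place at column 6.
Row 5: attacked by (1,1)→{1,5}; (2,6)→{3,6}; (3,4)→{2,4,6}; (4,2)→{1,2,3}. Safe: 7. Place at column 7.
Row 6: attacked by (1,1)→{1,6}; (2,6)→{2,6}; (3,4)→{1,4,7}; (4,2)→{2,4}; (5,7)→{6,7}. Safe: 3, 5. Place at column 5.
Row 7: attacked by (1,1)→{1,7}; (2,6)→{1,6}; (3,4)→{4}; (4,2)→{2,5}; (5,7)→{5,7}; (6,5)→{4,5,6}. Safe: 3. Place at column 3.
Columns [1, 6, 4, 2, 7, 5, 3], r−c [0, -4, -1, 2, -2, 1, 4], r+c [2, 8, 7, 6, 12, 11, 10] are all distinct, so no two queens attack.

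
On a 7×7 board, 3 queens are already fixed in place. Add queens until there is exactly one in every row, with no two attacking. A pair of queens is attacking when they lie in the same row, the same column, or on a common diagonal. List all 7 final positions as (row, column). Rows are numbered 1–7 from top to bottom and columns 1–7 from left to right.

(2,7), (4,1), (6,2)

(1,3) (2,7) (3,4) (4,1) (5,5) (6,2) (7,6)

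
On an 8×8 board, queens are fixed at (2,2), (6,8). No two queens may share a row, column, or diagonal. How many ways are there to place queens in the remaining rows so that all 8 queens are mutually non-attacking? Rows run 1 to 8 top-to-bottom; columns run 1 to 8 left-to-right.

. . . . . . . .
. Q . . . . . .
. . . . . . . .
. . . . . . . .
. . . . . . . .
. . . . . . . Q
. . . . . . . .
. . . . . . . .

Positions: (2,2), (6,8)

Branch on row 1: col 4 → 3; col 5 → 1; col 6 → 1; col 7 → 0.
Sum: 3 + 1 + 1 + 0 = 5.

5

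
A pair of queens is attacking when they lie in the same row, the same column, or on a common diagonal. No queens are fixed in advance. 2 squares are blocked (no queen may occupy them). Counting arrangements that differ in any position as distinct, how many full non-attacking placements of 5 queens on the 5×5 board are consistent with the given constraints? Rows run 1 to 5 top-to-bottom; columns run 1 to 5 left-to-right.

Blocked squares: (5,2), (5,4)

6

Branch on row 1: col 1 → 1; col 2 → 1; col 3 → 2; col 4 → 1; col 5 → 1.
Sum: 1 + 1 + 2 + 1 + 1 = 6.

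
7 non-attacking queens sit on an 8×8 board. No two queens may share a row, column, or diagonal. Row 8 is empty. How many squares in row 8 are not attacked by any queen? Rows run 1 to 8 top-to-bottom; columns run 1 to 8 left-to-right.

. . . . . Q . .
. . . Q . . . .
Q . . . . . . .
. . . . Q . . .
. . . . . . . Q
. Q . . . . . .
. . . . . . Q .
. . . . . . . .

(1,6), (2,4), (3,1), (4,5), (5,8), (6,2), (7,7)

1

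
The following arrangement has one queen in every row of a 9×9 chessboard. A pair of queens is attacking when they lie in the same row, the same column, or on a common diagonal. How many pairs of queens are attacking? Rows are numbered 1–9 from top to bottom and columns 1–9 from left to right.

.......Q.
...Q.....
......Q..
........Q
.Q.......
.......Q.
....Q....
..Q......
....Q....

4

Same column: (1,8)–(6,8) (column 8); (7,5)–(9,5) (column 5).
Same diagonal: (2,4)–(6,8) (|2−6| = |4−8| = 4); (6,8)–(9,5) (|6−9| = |8−5| = 3).
Total attacking pairs: 4.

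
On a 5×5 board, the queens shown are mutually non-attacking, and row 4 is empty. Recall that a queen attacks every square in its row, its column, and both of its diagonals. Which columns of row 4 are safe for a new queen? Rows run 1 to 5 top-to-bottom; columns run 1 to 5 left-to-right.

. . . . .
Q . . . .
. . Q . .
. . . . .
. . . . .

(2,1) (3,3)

columns 5

(2,1) attacks row 4 at column 1 and diagonals 3.
(3,3) attacks row 4 at column 3 and diagonals 2, 4.
Attacked columns: {1, 2, 3, 4}. Safe: {5}.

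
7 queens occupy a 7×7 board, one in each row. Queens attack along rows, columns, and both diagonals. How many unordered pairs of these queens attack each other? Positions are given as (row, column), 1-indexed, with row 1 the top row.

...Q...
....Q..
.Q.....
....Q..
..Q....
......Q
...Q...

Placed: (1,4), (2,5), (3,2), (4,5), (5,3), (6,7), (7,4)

Same column: (1,4)–(7,4) (column 4); (2,5)–(4,5) (column 5).
Same diagonal: (1,4)–(2,5) (|1−2| = |4−5| = 1); (1,4)–(3,2) (|1−3| = |4−2| = 2); (4,5)–(6,7) (|4−6| = |5−7| = 2).
Total attacking pairs: 5.

5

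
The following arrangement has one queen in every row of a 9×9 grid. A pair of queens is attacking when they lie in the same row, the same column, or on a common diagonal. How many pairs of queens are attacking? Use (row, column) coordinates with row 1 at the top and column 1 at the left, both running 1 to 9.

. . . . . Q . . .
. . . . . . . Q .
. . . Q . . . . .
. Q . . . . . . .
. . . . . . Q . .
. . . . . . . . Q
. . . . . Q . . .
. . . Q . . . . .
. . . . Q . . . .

5

Same column: (1,6)–(7,6) (column 6); (3,4)–(8,4) (column 4).
Same diagonal: (1,6)–(3,4) (|1−3| = |6−4| = 2); (5,7)–(8,4) (|5−8| = |7−4| = 3); (8,4)–(9,5) (|8−9| = |4−5| = 1).
Total attacking pairs: 5.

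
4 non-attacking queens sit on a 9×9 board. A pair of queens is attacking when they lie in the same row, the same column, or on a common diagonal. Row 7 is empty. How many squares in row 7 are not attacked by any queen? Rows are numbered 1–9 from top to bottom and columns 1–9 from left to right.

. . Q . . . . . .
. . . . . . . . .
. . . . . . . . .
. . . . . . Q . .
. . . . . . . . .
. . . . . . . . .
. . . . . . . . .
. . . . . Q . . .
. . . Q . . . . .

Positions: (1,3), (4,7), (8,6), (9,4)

(1,3) attacks row 7 at column 3 and diagonals 9.
(4,7) attacks row 7 at column 7 and diagonals 4.
(8,6) attacks row 7 at column 6 and diagonals 5, 7.
(9,4) attacks row 7 at column 4 and diagonals 2, 6.
Attacked columns: {2, 3, 4, 5, 6, 7, 9}. Safe: {1, 8}.

2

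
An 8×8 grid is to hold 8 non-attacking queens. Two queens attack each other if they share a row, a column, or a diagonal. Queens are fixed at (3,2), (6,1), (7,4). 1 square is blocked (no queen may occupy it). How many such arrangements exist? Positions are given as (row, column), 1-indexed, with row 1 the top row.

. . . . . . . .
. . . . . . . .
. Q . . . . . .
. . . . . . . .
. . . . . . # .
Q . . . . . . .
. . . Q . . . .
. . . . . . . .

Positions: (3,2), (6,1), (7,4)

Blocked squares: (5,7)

Branch on row 1: col 3 → 1; col 5 → 1; col 7 → 0; col 8 → 0.
Sum: 1 + 1 + 0 + 0 = 2.

2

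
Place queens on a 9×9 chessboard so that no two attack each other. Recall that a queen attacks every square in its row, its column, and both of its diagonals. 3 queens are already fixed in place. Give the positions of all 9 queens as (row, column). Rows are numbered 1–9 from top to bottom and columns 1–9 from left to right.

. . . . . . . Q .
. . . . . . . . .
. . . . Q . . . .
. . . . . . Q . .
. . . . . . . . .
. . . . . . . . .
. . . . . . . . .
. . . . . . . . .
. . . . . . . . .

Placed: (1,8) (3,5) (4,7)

Row 2: attacked by (1,8)→{7,8,9}; (3,5)→{4,5,6}; (4,7)→{5,7,9}. Safe: 1, 2, 3. Place at column 2.
Row 5: attacked by (1,8)→{4,8}; (2,2)→{2,5}; (3,5)→{3,5,7}; (4,7)→{6,7,8}. Safe: 1, 9. Place at column 1.
Row 6: attacked by (1,8)→{3,8}; (2,2)→{2,6}; (3,5)→{2,5,8}; (4,7)→{5,7,9}; (5,1)→{1,2}. Safe: 4. Place at column 4.
Row 7: attacked by (1,8)→{2,8}; (2,2)→{2,7}; (3,5)→{1,5,9}; (4,7)→{4,7}; (5,1)→{1,3}; (6,4)→{3,4,5}. Safe: 6. Place at column 6.
Row 8: attacked by (1,8)→{1,8}; (2,2)→{2,8}; (3,5)→{5}; (4,7)→{3,7}; (5,1)→{1,4}; (6,4)→{2,4,6}; (7,6)→{5,6,7}. Safe: 9. Place at column 9.
Row 9: attacked by (1,8)→{8}; (2,2)→{2,9}; (3,5)→{5}; (4,7)→{2,7}; (5,1)→{1,5}; (6,4)→{1,4,7}; (7,6)→{4,6,8}; (8,9)→{8,9}. Safe: 3. Place at column 3.
Columns [8, 2, 5, 7, 1, 4, 6, 9, 3], r−c [-7, 0, -2, -3, 4, 2, 1, -1, 6], r+c [9, 4, 8, 11, 6, 10, 13, 17, 12] are all distinct, so no two queens attack.

(1,8) (2,2) (3,5) (4,7) (5,1) (6,4) (7,6) (8,9) (9,3)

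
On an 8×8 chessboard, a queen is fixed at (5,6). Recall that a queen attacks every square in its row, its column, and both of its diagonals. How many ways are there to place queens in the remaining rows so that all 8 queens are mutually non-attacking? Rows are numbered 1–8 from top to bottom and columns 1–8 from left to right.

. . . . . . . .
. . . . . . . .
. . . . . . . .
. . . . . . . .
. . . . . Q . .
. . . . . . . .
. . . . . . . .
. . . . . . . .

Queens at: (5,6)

12

Branch on row 1: col 1 → 0; col 3 → 2; col 4 → 6; col 5 → 0; col 7 → 3; col 8 → 1.
Sum: 0 + 2 + 6 + 0 + 3 + 1 = 12.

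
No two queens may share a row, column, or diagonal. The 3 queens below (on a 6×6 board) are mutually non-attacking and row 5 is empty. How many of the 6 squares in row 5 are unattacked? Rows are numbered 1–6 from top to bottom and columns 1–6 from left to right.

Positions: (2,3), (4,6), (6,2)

1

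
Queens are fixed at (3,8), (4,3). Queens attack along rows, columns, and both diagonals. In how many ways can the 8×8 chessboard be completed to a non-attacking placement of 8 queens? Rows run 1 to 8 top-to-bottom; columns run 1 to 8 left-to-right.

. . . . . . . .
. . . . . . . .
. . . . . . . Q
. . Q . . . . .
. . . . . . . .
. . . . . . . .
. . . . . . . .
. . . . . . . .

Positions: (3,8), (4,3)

3

Branch on row 1: col 1 → 1; col 2 → 1; col 4 → 1; col 5 → 0; col 7 → 0.
Sum: 1 + 1 + 1 + 0 + 0 = 3.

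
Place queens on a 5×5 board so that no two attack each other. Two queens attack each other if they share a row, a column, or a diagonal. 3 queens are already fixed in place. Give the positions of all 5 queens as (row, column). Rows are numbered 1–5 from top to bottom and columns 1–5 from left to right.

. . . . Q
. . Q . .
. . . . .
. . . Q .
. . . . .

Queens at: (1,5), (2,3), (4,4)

Row 3: attacked by (1,5)→{3,5}; (2,3)→{2,3,4}; (4,4)→{3,4,5}. Safe: 1. Place at column 1.
Row 5: attacked by (1,5)→{1,5}; (2,3)→{3}; (3,1)→{1,3}; (4,4)→{3,4,5}. Safe: 2. Place at column 2.
Columns [5, 3, 1, 4, 2], r−c [-4, -1, 2, 0, 3], r+c [6, 5, 4, 8, 7] are all distinct, so no two queens attack.

(1,5) (2,3) (3,1) (4,4) (5,2)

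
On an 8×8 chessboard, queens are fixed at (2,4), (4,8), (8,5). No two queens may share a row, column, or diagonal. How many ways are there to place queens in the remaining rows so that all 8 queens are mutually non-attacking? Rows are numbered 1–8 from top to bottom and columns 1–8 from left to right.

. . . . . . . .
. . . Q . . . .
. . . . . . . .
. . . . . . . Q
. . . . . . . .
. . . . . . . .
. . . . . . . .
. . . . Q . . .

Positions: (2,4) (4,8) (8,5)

2

Branch on row 1: col 1 → 0; col 2 → 1; col 6 → 0; col 7 → 1.
Sum: 0 + 1 + 0 + 1 = 2.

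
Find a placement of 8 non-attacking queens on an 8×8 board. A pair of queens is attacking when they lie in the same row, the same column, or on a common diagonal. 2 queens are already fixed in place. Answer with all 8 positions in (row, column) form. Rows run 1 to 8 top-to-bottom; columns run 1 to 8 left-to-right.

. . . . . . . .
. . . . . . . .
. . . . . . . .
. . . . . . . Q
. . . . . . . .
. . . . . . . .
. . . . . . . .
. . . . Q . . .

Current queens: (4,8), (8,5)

Row 1: attacked by (4,8)→{5,8}; (8,5)→{5}. Safe: 1, 2, 3, 4, 6, 7. Place at column 2.
Row 2: attacked by (1,2)→{1,2,3}; (4,8)→{6,8}; (8,5)→{5}. Safe: 4, 7. Place at column 4.
Row 3: attacked by (1,2)→{2,4}; (2,4)→{3,4,5}; (4,8)→{7,8}; (8,5)→{5}. Safe: 1, 6. Place at column 6.
Row 5: attacked by (1,2)→{2,6}; (2,4)→{1,4,7}; (3,6)→{4,6,8}; (4,8)→{7,8}; (8,5)→{2,5,8}. Safe: 3. Place at column 3.
Row 6: attacked by (1,2)→{2,7}; (2,4)→{4,8}; (3,6)→{3,6}; (4,8)→{6,8}; (5,3)→{2,3,4}; (8,5)→{3,5,7}. Safe: 1. Place at column 1.
Row 7: attacked by (1,2)→{2,8}; (2,4)→{4}; (3,6)→{2,6}; (4,8)→{5,8}; (5,3)→{1,3,5}; (6,1)→{1,2}; (8,5)→{4,5,6}. Safe: 7. Place at column 7.
Columns [2, 4, 6, 8, 3, 1, 7, 5], r−c [-1, -2, -3, -4, 2, 5, 0, 3], r+c [3, 6, 9, 12, 8, 7, 14, 13] are all distinct, so no two queens attack.

(1,2) (2,4) (3,6) (4,8) (5,3) (6,1) (7,7) (8,5)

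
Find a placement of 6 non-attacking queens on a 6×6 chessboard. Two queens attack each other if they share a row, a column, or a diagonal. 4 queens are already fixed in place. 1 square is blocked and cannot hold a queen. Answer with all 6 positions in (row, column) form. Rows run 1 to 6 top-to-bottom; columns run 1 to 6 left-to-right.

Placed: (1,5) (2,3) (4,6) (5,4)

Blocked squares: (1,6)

(1,5) (2,3) (3,1) (4,6) (5,4) (6,2)

Row 3: attacked by (1,5)→{3,5}; (2,3)→{2,3,4}; (4,6)→{5,6}; (5,4)→{2,4,6}. Safe: 1. Place at column 1.
Row 6: attacked by (1,5)→{5}; (2,3)→{3}; (3,1)→{1,4}; (4,6)→{4,6}; (5,4)→{3,4,5}. Safe: 2. Place at column 2.
Columns [5, 3, 1, 6, 4, 2], r−c [-4, -1, 2, -2, 1, 4], r+c [6, 5, 4, 10, 9, 8] are all distinct, so no two queens attack.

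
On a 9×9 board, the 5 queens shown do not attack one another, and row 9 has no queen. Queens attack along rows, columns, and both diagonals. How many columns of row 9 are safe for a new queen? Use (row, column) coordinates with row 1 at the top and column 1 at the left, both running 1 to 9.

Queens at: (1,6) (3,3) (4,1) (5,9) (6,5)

2

(1,6) attacks row 9 at column 6.
(3,3) attacks row 9 at column 3 and diagonals 9.
(4,1) attacks row 9 at column 1 and diagonals 6.
(5,9) attacks row 9 at column 9 and diagonals 5.
(6,5) attacks row 9 at column 5 and diagonals 2, 8.
Attacked columns: {1, 2, 3, 5, 6, 8, 9}. Safe: {4, 7}.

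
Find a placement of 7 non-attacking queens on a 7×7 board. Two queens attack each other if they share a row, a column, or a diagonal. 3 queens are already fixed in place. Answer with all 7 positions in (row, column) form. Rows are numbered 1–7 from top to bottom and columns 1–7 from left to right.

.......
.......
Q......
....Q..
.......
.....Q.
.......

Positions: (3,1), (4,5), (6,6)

Row 1: attacked by (3,1)→{1,3}; (4,5)→{2,5}; (6,6)→{1,6}. Safe: 4, 7. Place at column 7.
Row 2: attacked by (1,7)→{6,7}; (3,1)→{1,2}; (4,5)→{3,5,7}; (6,6)→{2,6}. Safe: 4. Place at column 4.
Row 5: attacked by (1,7)→{3,7}; (2,4)→{1,4,7}; (3,1)→{1,3}; (4,5)→{4,5,6}; (6,6)→{5,6,7}. Safe: 2. Place at column 2.
Row 7: attacked by (1,7)→{1,7}; (2,4)→{4}; (3,1)→{1,5}; (4,5)→{2,5}; (5,2)→{2,4}; (6,6)→{5,6,7}. Safe: 3. Place at column 3.
Columns [7, 4, 1, 5, 2, 6, 3], r−c [-6, -2, 2, -1, 3, 0, 4], r+c [8, 6, 4, 9, 7, 12, 10] are all distinct, so no two queens attack.

(1,7) (2,4) (3,1) (4,5) (5,2) (6,6) (7,3)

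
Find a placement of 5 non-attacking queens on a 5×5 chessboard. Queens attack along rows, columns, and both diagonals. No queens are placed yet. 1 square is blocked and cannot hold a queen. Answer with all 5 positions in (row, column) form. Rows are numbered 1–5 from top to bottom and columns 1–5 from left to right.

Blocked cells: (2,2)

(1,4) (2,1) (3,3) (4,5) (5,2)

Row 1: Safe: 1, 2, 3, 4, 5. Place at column 4.
Row 2: attacked by (1,4)→{3,4,5}. Blocked: 2. Safe: 1. Place at column 1.
Row 3: attacked by (1,4)→{2,4}; (2,1)→{1,2}. Safe: 3, 5. Place at column 3.
Row 4: attacked by (1,4)→{1,4}; (2,1)→{1,3}; (3,3)→{2,3,4}. Safe: 5. Place at column 5.
Row 5: attacked by (1,4)→{4}; (2,1)→{1,4}; (3,3)→{1,3,5}; (4,5)→{4,5}. Safe: 2. Place at column 2.
Columns [4, 1, 3, 5, 2], r−c [-3, 1, 0, -1, 3], r+c [5, 3, 6, 9, 7] are all distinct, so no two queens attack.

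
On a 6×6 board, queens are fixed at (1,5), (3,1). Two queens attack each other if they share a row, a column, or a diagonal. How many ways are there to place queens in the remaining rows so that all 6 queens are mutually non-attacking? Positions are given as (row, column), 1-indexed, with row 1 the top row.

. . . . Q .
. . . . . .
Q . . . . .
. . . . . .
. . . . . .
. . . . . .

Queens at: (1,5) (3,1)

Branch on row 2: col 3 → 1.
Sum: 1 = 1.

1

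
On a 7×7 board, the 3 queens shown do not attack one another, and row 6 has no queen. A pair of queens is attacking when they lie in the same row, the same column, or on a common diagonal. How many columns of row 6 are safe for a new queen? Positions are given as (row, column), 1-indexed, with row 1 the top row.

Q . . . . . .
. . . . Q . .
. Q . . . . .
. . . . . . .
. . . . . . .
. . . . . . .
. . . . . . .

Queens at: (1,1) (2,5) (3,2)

3

(1,1) attacks row 6 at column 1 and diagonals 6.
(2,5) attacks row 6 at column 5 and diagonals 1.
(3,2) attacks row 6 at column 2 and diagonals 5.
Attacked columns: {1, 2, 5, 6}. Safe: {3, 4, 7}.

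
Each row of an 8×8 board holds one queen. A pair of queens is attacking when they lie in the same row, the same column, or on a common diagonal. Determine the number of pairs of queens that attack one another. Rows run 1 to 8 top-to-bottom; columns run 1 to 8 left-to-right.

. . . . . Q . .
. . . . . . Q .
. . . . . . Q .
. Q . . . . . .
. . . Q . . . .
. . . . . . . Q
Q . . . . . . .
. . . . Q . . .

Same column: (2,7)–(3,7) (column 7).
Same diagonal: (1,6)–(2,7) (|1−2| = |6−7| = 1); (2,7)–(5,4) (|2−5| = |7−4| = 3).
Total attacking pairs: 3.

3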